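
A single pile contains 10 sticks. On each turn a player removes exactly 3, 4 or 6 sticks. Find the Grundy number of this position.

0

Build the Grundy sequence with g(k) = mex{g(k−s) : s ∈ {3, 4, 6}, s ≤ k}:
g(0) = mex{} = 0
g(1) = mex{} = 0
g(2) = mex{} = 0
g(3) = mex{0} = 1
g(4) = mex{0} = 1
g(5) = mex{0} = 1
g(6) = mex{0,1} = 2
g(7) = mex{0,1} = 2
g(8) = mex{0,1} = 2
g(9) = mex{1,2} = 0
g(10) = mex{1,2} = 0
So g(10) = 0.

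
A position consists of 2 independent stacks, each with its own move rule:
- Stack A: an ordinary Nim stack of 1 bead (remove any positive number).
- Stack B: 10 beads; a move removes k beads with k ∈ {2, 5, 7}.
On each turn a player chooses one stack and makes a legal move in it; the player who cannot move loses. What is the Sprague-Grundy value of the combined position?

1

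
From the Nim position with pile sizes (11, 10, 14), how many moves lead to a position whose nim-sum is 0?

3

In binary:
  1011  (11)
  1010  (10)
  1110  (14)
  ----
  1111  (15)
The overall nim-sum is X = 15. A pile of size p has a winning move iff p XOR X < p (reduce it to p XOR X).
  11: 11 XOR 15 = 4 < 11 — winning move (to 4).
  10: 10 XOR 15 = 5 < 10 — winning move (to 5).
  14: 14 XOR 15 = 1 < 14 — winning move (to 1).
That gives 3 winning moves.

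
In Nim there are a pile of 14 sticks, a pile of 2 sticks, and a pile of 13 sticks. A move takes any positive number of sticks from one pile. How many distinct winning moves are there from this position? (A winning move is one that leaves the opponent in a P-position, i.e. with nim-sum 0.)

1

Compute the nim-sum pairwise:
14 XOR 2 = 12
12 XOR 13 = 1
The overall nim-sum is X = 1. A pile of size p has a winning move iff p XOR X < p (reduce it to p XOR X).
  14: 14 XOR 1 = 15 ≥ 14 — no move.
  2: 2 XOR 1 = 3 ≥ 2 — no move.
  13: 13 XOR 1 = 12 < 13 — winning move (to 12).
That gives 1 winning move.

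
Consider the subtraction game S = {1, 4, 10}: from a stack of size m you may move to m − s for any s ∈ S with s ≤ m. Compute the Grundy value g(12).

Grundy values for subtraction set {1, 4, 10}:
k:     0  1  2  3  4  5  6  7  8  9 10 11 12
g(k):  0  1  0  1  2  0  1  0  1  2  3  2  3
So g(12) = 3.

3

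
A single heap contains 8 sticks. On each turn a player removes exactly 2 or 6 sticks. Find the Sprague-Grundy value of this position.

Grundy values for subtraction set {2, 6}:
k:     0  1  2  3  4  5  6  7  8
g(k):  0  0  1  1  0  0  1  1  0
So g(8) = 0.

0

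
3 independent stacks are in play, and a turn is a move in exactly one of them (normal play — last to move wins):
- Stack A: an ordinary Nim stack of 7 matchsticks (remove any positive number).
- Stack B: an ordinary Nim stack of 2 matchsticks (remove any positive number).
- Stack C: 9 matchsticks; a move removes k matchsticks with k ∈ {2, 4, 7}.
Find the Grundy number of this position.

Stack A is a plain Nim stack of size 7, so its Grundy value is 7.
Stack B is a plain Nim stack of size 2, so its Grundy value is 2.
Grundy values for stack C (subtraction set {2, 4, 7}):
g(0) = mex{} = 0
g(1) = mex{} = 0
g(2) = mex{0} = 1
g(3) = mex{0} = 1
g(4) = mex{0,1} = 2
g(5) = mex{0,1} = 2
g(6) = mex{1,2} = 0
g(7) = mex{0,1,2} = 3
g(8) = mex{0,2} = 1
g(9) = mex{1,2,3} = 0
So g(9) = 0.
The value of a disjunctive sum is the nim-sum of the parts.
Combined value = 7 ⊕ 2 ⊕ 0 = 5.

5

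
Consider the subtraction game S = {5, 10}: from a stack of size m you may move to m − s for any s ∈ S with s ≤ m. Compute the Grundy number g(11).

2

Build the Grundy sequence with g(k) = mex{g(k−s) : s ∈ {5, 10}, s ≤ k}:
g(0) = mex{} = 0
g(1) = mex{} = 0
g(2) = mex{} = 0
g(3) = mex{} = 0
g(4) = mex{} = 0
g(5) = mex{0} = 1
g(6) = mex{0} = 1
g(7) = mex{0} = 1
g(8) = mex{0} = 1
g(9) = mex{0} = 1
g(10) = mex{0,1} = 2
g(11) = mex{0,1} = 2
So g(11) = 2.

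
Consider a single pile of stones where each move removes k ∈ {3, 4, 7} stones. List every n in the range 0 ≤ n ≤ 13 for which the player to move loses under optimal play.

Build the Grundy sequence with g(k) = mex{g(k−s) : s ∈ {3, 4, 7}, s ≤ k}:
g(0) = mex{} = 0
g(1) = mex{} = 0
g(2) = mex{} = 0
g(3) = mex{0} = 1
g(4) = mex{0} = 1
g(5) = mex{0} = 1
g(6) = mex{0,1} = 2
g(7) = mex{0,1} = 2
g(8) = mex{0,1} = 2
g(9) = mex{0,1,2} = 3
g(10) = mex{1,2} = 0
g(11) = mex{1,2} = 0
g(12) = mex{1,2,3} = 0
g(13) = mex{0,2,3} = 1
The P-positions (g = 0) in 0..13 are 0, 1, 2, 10, 11, 12.

0, 1, 2, 10, 11, 12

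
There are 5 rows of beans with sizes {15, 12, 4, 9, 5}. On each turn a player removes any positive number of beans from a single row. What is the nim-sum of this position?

11

Nim-sum: 15 XOR 12 XOR 4 XOR 9 XOR 5 = 11.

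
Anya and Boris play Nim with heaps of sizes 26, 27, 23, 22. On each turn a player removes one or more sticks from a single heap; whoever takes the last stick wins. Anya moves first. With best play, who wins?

Write each in binary and XOR column by column:
  11010  (26)
  11011  (27)
  10111  (23)
  10110  (22)
  -----
  00000  (0)
The nim-sum is 0, so this is a P-position: the player to move is in a losing position under optimal play; Anya is about to move from it and so loses — Boris wins.

Boris wins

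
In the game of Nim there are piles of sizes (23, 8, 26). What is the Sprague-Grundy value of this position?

Bitwise XOR of the heap sizes:
  10111  (23)
  01000  (8)
  11010  (26)
  -----
  00101  (5)

5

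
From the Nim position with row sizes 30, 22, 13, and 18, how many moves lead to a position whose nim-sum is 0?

Write each in binary and XOR column by column:
  11110  (30)
  10110  (22)
  01101  (13)
  10010  (18)
  -----
  10111  (23)
The overall nim-sum is X = 23. A row of size p has a winning move iff p XOR X < p (reduce it to p XOR X).
  30: 30 XOR 23 = 9 < 30 — winning move (to 9).
  22: 22 XOR 23 = 1 < 22 — winning move (to 1).
  13: 13 XOR 23 = 26 ≥ 13 — no move.
  18: 18 XOR 23 = 5 < 18 — winning move (to 5).
That gives 3 winning moves.

3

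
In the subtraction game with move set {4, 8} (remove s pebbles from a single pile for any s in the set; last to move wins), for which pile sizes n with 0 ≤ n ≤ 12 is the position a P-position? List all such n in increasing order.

0, 1, 2, 3, 12

Grundy values for subtraction set {4, 8}:
g(0) = mex{} = 0
g(1) = mex{} = 0
g(2) = mex{} = 0
g(3) = mex{} = 0
g(4) = mex{0} = 1
g(5) = mex{0} = 1
g(6) = mex{0} = 1
g(7) = mex{0} = 1
g(8) = mex{0,1} = 2
g(9) = mex{0,1} = 2
g(10) = mex{0,1} = 2
g(11) = mex{0,1} = 2
g(12) = mex{1,2} = 0
The P-positions (g = 0) in 0..12 are 0, 1, 2, 3, 12.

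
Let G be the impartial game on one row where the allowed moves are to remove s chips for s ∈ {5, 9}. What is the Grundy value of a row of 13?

Build the Grundy sequence with g(k) = mex{g(k−s) : s ∈ {5, 9}, s ≤ k}:
g(0) = mex{} = 0
g(1) = mex{} = 0
g(2) = mex{} = 0
g(3) = mex{} = 0
g(4) = mex{} = 0
g(5) = mex{0} = 1
g(6) = mex{0} = 1
g(7) = mex{0} = 1
g(8) = mex{0} = 1
g(9) = mex{0} = 1
g(10) = mex{0,1} = 2
g(11) = mex{0,1} = 2
g(12) = mex{0,1} = 2
g(13) = mex{0,1} = 2
So g(13) = 2.

2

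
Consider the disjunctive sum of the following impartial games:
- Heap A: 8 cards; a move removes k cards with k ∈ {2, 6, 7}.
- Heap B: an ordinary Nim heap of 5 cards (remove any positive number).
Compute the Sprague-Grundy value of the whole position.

Build the Grundy sequence for heap A with g(k) = mex{g(k−s) : s ∈ {2, 6, 7}, s ≤ k}:
g(0) = mex{} = 0
g(1) = mex{} = 0
g(2) = mex{0} = 1
g(3) = mex{0} = 1
g(4) = mex{1} = 0
g(5) = mex{1} = 0
g(6) = mex{0} = 1
g(7) = mex{0} = 1
g(8) = mex{0,1} = 2
So g(8) = 2.
Heap B is a plain Nim heap of size 5, so its Grundy value is 5.
The value of a disjunctive sum is the nim-sum of the parts.
Combined value = 2 XOR 5 = 7.

7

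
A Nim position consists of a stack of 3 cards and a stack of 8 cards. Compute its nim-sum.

11

Compute the nim-sum pairwise:
3 ⊕ 8 = 11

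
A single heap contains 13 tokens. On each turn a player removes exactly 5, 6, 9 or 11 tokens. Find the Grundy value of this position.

2

Build the Grundy sequence with g(k) = mex{g(k−s) : s ∈ {5, 6, 9, 11}, s ≤ k}:
g(0) = mex{} = 0
g(1) = mex{} = 0
g(2) = mex{} = 0
g(3) = mex{} = 0
g(4) = mex{} = 0
g(5) = mex{0} = 1
g(6) = mex{0} = 1
g(7) = mex{0} = 1
g(8) = mex{0} = 1
g(9) = mex{0} = 1
g(10) = mex{0,1} = 2
g(11) = mex{0,1} = 2
g(12) = mex{0,1} = 2
g(13) = mex{0,1} = 2
So g(13) = 2.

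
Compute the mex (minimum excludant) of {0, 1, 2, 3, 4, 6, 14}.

The values 0, 1, 2, 3, 4 are all present; 5 is the first non-negative integer missing from the set.

5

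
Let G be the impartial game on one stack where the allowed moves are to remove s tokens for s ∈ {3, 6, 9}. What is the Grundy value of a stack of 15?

1

Compute g(0), g(1), … for moves {3, 6, 9}:
k:     0  1  2  3  4  5  6  7  8  9 10 11 12 13 14 15
g(k):  0  0  0  1  1  1  2  2  2  3  3  3  0  0  0  1
So g(15) = 1.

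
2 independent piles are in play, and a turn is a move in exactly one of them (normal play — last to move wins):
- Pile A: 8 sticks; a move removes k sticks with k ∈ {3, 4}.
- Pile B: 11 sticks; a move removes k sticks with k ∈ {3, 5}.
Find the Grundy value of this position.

1

Build the Grundy sequence for pile A with g(k) = mex{g(k−s) : s ∈ {3, 4}, s ≤ k}:
k:     0  1  2  3  4  5  6  7  8
g(k):  0  0  0  1  1  1  2  0  0
So g(8) = 0.
For pile B, compute g(0), g(1), … with moves {3, 5}:
g(0) = mex{} = 0
g(1) = mex{} = 0
g(2) = mex{} = 0
g(3) = mex{0} = 1
g(4) = mex{0} = 1
g(5) = mex{0} = 1
g(6) = mex{0,1} = 2
g(7) = mex{0,1} = 2
g(8) = mex{1} = 0
g(9) = mex{1,2} = 0
g(10) = mex{1,2} = 0
g(11) = mex{0,2} = 1
So g(11) = 1.
By the Sprague-Grundy theorem, the Grundy value of a sum of independent games is the XOR of the component values.
Combined value = 0 XOR 1 = 1.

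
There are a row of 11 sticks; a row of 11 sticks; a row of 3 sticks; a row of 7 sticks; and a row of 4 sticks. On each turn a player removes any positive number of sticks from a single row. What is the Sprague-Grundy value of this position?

0

Compute the nim-sum pairwise:
11 ^ 11 = 0
0 ^ 3 = 3
3 ^ 7 = 4
4 ^ 4 = 0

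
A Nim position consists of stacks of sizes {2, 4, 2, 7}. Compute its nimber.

Compute the nim-sum pairwise:
2 ^ 4 = 6
6 ^ 2 = 4
4 ^ 7 = 3

3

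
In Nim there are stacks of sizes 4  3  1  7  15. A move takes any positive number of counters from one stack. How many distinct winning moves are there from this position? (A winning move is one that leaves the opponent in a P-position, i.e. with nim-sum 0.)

Bitwise XOR of the heap sizes:
  0100  (4)
  0011  (3)
  0001  (1)
  0111  (7)
  1111  (15)
  ----
  1110  (14)
The overall nim-sum is X = 14. A stack of size p has a winning move iff p XOR X < p (reduce it to p XOR X).
  4: 4 XOR 14 = 10 ≥ 4 — no move.
  3: 3 XOR 14 = 13 ≥ 3 — no move.
  1: 1 XOR 14 = 15 ≥ 1 — no move.
  7: 7 XOR 14 = 9 ≥ 7 — no move.
  15: 15 XOR 14 = 1 < 15 — winning move (to 1).
That gives 1 winning move.

1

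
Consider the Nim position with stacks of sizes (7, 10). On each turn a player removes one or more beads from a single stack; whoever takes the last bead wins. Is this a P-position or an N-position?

N-position

In binary:
  0111  (7)
  1010  (10)
  ----
  1101  (13)
The nim-sum is 13 ≠ 0, so this is an N-position: the player to move can win.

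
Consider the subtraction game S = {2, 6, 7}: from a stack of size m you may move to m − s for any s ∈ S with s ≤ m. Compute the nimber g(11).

1

Grundy values for subtraction set {2, 6, 7}:
g(0) = mex{} = 0
g(1) = mex{} = 0
g(2) = mex{0} = 1
g(3) = mex{0} = 1
g(4) = mex{1} = 0
g(5) = mex{1} = 0
g(6) = mex{0} = 1
g(7) = mex{0} = 1
g(8) = mex{0,1} = 2
g(9) = mex{1} = 0
g(10) = mex{0,1,2} = 3
g(11) = mex{0} = 1
So g(11) = 1.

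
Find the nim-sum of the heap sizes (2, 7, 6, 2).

Nim-sum: 2 ^ 7 ^ 6 ^ 2 = 1.

1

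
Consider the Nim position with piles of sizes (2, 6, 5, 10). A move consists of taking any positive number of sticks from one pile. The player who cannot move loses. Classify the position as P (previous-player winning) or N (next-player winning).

Nim-sum: 2 ⊕ 6 ⊕ 5 ⊕ 10 = 11.
The nim-sum is 11 ≠ 0, so this is an N-position: the player to move can win.

N-position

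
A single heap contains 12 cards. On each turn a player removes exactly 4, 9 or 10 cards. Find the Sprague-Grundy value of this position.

Grundy values for subtraction set {4, 9, 10}:
g(0) = mex{} = 0
g(1) = mex{} = 0
g(2) = mex{} = 0
g(3) = mex{} = 0
g(4) = mex{0} = 1
g(5) = mex{0} = 1
g(6) = mex{0} = 1
g(7) = mex{0} = 1
g(8) = mex{1} = 0
g(9) = mex{0,1} = 2
g(10) = mex{0,1} = 2
g(11) = mex{0,1} = 2
g(12) = mex{0} = 1
So g(12) = 1.

1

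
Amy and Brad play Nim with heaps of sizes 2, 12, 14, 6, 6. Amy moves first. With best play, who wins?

Compute the nim-sum pairwise:
2 ^ 12 = 14
14 ^ 14 = 0
0 ^ 6 = 6
6 ^ 6 = 0
The nim-sum is 0, so this is a P-position: the player to move is in a losing position under optimal play; Amy is about to move from it and so loses — Brad wins.

Brad wins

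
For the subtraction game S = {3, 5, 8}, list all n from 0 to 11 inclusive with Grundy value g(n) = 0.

Build the Grundy sequence with g(k) = mex{g(k−s) : s ∈ {3, 5, 8}, s ≤ k}:
g(0) = mex{} = 0
g(1) = mex{} = 0
g(2) = mex{} = 0
g(3) = mex{0} = 1
g(4) = mex{0} = 1
g(5) = mex{0} = 1
g(6) = mex{0,1} = 2
g(7) = mex{0,1} = 2
g(8) = mex{0,1} = 2
g(9) = mex{0,1,2} = 3
g(10) = mex{0,1,2} = 3
g(11) = mex{1,2} = 0
The P-positions (g = 0) in 0..11 are 0, 1, 2, 11.

0, 1, 2, 11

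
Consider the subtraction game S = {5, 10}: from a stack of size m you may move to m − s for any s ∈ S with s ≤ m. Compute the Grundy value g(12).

2

Grundy values for subtraction set {5, 10}:
g(0) = mex{} = 0
g(1) = mex{} = 0
g(2) = mex{} = 0
g(3) = mex{} = 0
g(4) = mex{} = 0
g(5) = mex{0} = 1
g(6) = mex{0} = 1
g(7) = mex{0} = 1
g(8) = mex{0} = 1
g(9) = mex{0} = 1
g(10) = mex{0,1} = 2
g(11) = mex{0,1} = 2
g(12) = mex{0,1} = 2
So g(12) = 2.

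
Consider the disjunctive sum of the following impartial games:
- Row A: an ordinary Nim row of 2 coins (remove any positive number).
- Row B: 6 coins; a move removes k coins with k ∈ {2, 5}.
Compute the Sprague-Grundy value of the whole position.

Row A is a plain Nim row of size 2, so its Grundy value is 2.
For row B, compute g(0), g(1), … with moves {2, 5}:
k:     0  1  2  3  4  5  6
g(k):  0  0  1  1  0  2  1
So g(6) = 1.
The value of a disjunctive sum is the nim-sum of the parts.
Combined value = 2 ⊕ 1 = 3.

3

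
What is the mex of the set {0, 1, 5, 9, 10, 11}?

2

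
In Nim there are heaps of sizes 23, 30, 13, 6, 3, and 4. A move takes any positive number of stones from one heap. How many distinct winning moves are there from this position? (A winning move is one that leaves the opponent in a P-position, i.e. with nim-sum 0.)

Nim-sum: 23 ^ 30 ^ 13 ^ 6 ^ 3 ^ 4 = 5.
The overall nim-sum is X = 5. A heap of size p has a winning move iff p XOR X < p (reduce it to p XOR X).
  23: 23 XOR 5 = 18 < 23 — winning move (to 18).
  30: 30 XOR 5 = 27 < 30 — winning move (to 27).
  13: 13 XOR 5 = 8 < 13 — winning move (to 8).
  6: 6 XOR 5 = 3 < 6 — winning move (to 3).
  3: 3 XOR 5 = 6 ≥ 3 — no move.
  4: 4 XOR 5 = 1 < 4 — winning move (to 1).
That gives 5 winning moves.

5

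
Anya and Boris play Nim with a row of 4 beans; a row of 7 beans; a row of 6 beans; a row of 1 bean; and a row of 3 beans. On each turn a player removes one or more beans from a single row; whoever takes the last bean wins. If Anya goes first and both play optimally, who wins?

Bitwise XOR of the heap sizes:
  100  (4)
  111  (7)
  110  (6)
  001  (1)
  011  (3)
  ---
  111  (7)
The nim-sum is 7 ≠ 0, so this is an N-position: the player to move can win; Anya has a winning move.

Anya wins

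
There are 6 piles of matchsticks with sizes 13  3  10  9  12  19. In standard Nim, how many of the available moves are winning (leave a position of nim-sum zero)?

Compute the nim-sum pairwise:
13 ^ 3 = 14
14 ^ 10 = 4
4 ^ 9 = 13
13 ^ 12 = 1
1 ^ 19 = 18
The overall nim-sum is X = 18. A pile of size p has a winning move iff p XOR X < p (reduce it to p XOR X).
  13: 13 XOR 18 = 31 ≥ 13 — no move.
  3: 3 XOR 18 = 17 ≥ 3 — no move.
  10: 10 XOR 18 = 24 ≥ 10 — no move.
  9: 9 XOR 18 = 27 ≥ 9 — no move.
  12: 12 XOR 18 = 30 ≥ 12 — no move.
  19: 19 XOR 18 = 1 < 19 — winning move (to 1).
That gives 1 winning move.

1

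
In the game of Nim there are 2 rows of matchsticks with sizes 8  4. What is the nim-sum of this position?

Compute the nim-sum pairwise:
8 ^ 4 = 12

12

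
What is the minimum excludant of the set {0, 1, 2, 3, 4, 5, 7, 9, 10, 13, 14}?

6

The values 0, 1, 2, 3, 4, 5 are all present; 6 is the first non-negative integer missing from the set.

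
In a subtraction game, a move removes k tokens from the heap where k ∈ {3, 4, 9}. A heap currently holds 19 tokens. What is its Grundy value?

2

Build the Grundy sequence with g(k) = mex{g(k−s) : s ∈ {3, 4, 9}, s ≤ k}:
k:     0  1  2  3  4  5  6  7  8  9 10 11 12 13 14 15 16 17 18 19
g(k):  0  0  0  1  1  1  2  0  0  3  1  1  2  0  0  0  1  1  1  2
So g(19) = 2.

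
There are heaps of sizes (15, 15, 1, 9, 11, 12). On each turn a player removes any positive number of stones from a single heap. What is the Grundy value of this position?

15

Write each in binary and XOR column by column:
  1111  (15)
  1111  (15)
  0001  (1)
  1001  (9)
  1011  (11)
  1100  (12)
  ----
  1111  (15)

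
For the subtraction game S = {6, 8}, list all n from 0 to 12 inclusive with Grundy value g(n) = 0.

Compute g(0), g(1), … for moves {6, 8}:
k:     0  1  2  3  4  5  6  7  8  9 10 11 12
g(k):  0  0  0  0  0  0  1  1  1  1  1  1  2
The P-positions (g = 0) in 0..12 are 0, 1, 2, 3, 4, 5.

0, 1, 2, 3, 4, 5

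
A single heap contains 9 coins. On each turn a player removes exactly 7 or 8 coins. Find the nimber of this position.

Grundy values for subtraction set {7, 8}:
k:     0  1  2  3  4  5  6  7  8  9
g(k):  0  0  0  0  0  0  0  1  1  1
So g(9) = 1.

1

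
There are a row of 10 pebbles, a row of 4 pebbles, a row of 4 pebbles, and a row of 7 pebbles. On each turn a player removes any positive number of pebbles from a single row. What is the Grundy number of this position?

13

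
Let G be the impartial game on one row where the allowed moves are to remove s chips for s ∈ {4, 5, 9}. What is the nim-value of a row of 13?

0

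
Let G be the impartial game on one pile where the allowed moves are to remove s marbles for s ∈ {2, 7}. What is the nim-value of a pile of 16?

Grundy values for subtraction set {2, 7}:
k:     0  1  2  3  4  5  6  7  8  9 10 11 12 13 14 15 16
g(k):  0  0  1  1  0  0  1  1  2  0  0  1  1  0  0  1  1
So g(16) = 1.

1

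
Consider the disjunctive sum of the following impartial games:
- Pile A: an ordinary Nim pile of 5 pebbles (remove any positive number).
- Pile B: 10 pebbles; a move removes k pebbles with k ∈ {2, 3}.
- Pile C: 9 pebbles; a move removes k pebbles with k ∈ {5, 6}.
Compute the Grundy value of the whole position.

4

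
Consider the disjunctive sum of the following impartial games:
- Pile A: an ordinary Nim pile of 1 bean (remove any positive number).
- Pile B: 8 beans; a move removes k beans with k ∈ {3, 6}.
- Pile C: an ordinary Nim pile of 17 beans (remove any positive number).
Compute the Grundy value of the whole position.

18

Pile A is a plain Nim pile of size 1, so its Grundy value is 1.
Grundy values for pile B (subtraction set {3, 6}):
g(0) = mex{} = 0
g(1) = mex{} = 0
g(2) = mex{} = 0
g(3) = mex{0} = 1
g(4) = mex{0} = 1
g(5) = mex{0} = 1
g(6) = mex{0,1} = 2
g(7) = mex{0,1} = 2
g(8) = mex{0,1} = 2
So g(8) = 2.
Pile C is a plain Nim pile of size 17, so its Grundy value is 17.
The value of a disjunctive sum is the nim-sum of the parts.
Combined value = 1 XOR 2 XOR 17 = 18.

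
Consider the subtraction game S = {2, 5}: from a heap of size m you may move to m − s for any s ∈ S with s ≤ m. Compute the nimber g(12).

Compute g(0), g(1), … for moves {2, 5}:
k:     0  1  2  3  4  5  6  7  8  9 10 11 12
g(k):  0  0  1  1  0  2  1  0  0  1  1  0  2
So g(12) = 2.

2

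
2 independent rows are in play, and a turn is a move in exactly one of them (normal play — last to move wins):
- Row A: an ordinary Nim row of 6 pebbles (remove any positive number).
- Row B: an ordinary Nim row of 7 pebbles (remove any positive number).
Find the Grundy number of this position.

1

Row A is a plain Nim row of size 6, so its Grundy value is 6.
Row B is a plain Nim row of size 7, so its Grundy value is 7.
The value of a disjunctive sum is the nim-sum of the parts.
Combined value = 6 ⊕ 7 = 1.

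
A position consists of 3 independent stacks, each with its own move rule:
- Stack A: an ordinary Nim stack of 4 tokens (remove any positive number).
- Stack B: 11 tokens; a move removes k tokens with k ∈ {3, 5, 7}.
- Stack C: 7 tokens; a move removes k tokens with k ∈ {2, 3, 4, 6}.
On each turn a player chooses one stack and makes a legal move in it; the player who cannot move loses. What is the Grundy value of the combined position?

7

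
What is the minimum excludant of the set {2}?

0 is not in the set, so the mex is 0.

0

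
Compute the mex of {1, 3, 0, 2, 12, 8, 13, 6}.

The values 0, 1, 2, 3 are all present; 4 is the first non-negative integer missing from the set.

4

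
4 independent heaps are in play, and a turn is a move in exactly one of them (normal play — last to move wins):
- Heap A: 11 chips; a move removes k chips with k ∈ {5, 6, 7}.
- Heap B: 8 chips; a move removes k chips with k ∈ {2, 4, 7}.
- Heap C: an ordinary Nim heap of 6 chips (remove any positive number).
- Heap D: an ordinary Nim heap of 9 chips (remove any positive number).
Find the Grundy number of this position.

Build the Grundy sequence for heap A with g(k) = mex{g(k−s) : s ∈ {5, 6, 7}, s ≤ k}:
g(0) = mex{} = 0
g(1) = mex{} = 0
g(2) = mex{} = 0
g(3) = mex{} = 0
g(4) = mex{} = 0
g(5) = mex{0} = 1
g(6) = mex{0} = 1
g(7) = mex{0} = 1
g(8) = mex{0} = 1
g(9) = mex{0} = 1
g(10) = mex{0,1} = 2
g(11) = mex{0,1} = 2
So g(11) = 2.
Build the Grundy sequence for heap B with g(k) = mex{g(k−s) : s ∈ {2, 4, 7}, s ≤ k}:
k:     0  1  2  3  4  5  6  7  8
g(k):  0  0  1  1  2  2  0  3  1
So g(8) = 1.
Heap C is a plain Nim heap of size 6, so its Grundy value is 6.
Heap D is a plain Nim heap of size 9, so its Grundy value is 9.
The value of a disjunctive sum is the nim-sum of the parts.
Combined value = 2 ⊕ 1 ⊕ 6 ⊕ 9 = 12.

12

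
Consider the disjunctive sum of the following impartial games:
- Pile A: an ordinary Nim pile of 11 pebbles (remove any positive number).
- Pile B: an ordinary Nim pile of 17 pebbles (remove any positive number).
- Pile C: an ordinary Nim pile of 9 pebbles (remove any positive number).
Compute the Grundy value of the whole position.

Pile A is a plain Nim pile of size 11, so its Grundy value is 11.
Pile B is a plain Nim pile of size 17, so its Grundy value is 17.
Pile C is a plain Nim pile of size 9, so its Grundy value is 9.
By the Sprague-Grundy theorem, the Grundy value of a sum of independent games is the XOR of the component values.
Combined value = 11 XOR 17 XOR 9 = 19.

19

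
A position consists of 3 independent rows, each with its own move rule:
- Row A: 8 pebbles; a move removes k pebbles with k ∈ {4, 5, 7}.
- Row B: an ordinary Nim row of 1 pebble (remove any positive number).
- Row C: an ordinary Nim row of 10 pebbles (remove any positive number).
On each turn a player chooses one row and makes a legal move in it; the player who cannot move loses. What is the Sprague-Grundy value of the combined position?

Build the Grundy sequence for row A with g(k) = mex{g(k−s) : s ∈ {4, 5, 7}, s ≤ k}:
k:     0  1  2  3  4  5  6  7  8
g(k):  0  0  0  0  1  1  1  1  2
So g(8) = 2.
Row B is a plain Nim row of size 1, so its Grundy value is 1.
Row C is a plain Nim row of size 10, so its Grundy value is 10.
By the Sprague-Grundy theorem, the Grundy value of a sum of independent games is the XOR of the component values.
Combined value = 2 ⊕ 1 ⊕ 10 = 9.

9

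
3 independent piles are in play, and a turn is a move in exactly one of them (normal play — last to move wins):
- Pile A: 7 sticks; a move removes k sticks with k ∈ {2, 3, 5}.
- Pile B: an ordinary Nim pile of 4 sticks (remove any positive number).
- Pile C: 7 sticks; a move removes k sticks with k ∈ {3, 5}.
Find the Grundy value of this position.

6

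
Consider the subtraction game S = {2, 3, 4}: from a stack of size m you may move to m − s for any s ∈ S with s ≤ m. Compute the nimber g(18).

0

Grundy values for subtraction set {2, 3, 4}:
k:     0  1  2  3  4  5  6  7  8  9 10 11 12 13 14 15 16 17 18
g(k):  0  0  1  1  2  2  0  0  1  1  2  2  0  0  1  1  2  2  0
So g(18) = 0.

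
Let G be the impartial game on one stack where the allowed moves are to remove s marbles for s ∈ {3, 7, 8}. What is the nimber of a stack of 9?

1

Build the Grundy sequence with g(k) = mex{g(k−s) : s ∈ {3, 7, 8}, s ≤ k}:
g(0) = mex{} = 0
g(1) = mex{} = 0
g(2) = mex{} = 0
g(3) = mex{0} = 1
g(4) = mex{0} = 1
g(5) = mex{0} = 1
g(6) = mex{1} = 0
g(7) = mex{0,1} = 2
g(8) = mex{0,1} = 2
g(9) = mex{0} = 1
So g(9) = 1.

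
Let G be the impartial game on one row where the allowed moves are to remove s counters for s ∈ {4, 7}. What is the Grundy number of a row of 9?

Build the Grundy sequence with g(k) = mex{g(k−s) : s ∈ {4, 7}, s ≤ k}:
k:     0  1  2  3  4  5  6  7  8  9
g(k):  0  0  0  0  1  1  1  1  2  2
So g(9) = 2.

2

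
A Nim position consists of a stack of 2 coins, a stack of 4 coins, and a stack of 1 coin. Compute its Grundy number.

Compute the nim-sum pairwise:
2 XOR 4 = 6
6 XOR 1 = 7

7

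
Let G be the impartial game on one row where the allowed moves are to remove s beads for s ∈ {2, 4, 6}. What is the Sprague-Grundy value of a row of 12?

2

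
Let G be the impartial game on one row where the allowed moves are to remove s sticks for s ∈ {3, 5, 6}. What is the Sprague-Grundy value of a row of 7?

2

Grundy values for subtraction set {3, 5, 6}:
k:     0  1  2  3  4  5  6  7
g(k):  0  0  0  1  1  1  2  2
So g(7) = 2.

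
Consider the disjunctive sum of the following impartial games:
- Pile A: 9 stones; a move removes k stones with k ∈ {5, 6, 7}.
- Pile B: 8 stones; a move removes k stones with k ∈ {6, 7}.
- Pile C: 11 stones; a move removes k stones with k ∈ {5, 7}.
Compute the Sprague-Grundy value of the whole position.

Build the Grundy sequence for pile A with g(k) = mex{g(k−s) : s ∈ {5, 6, 7}, s ≤ k}:
g(0) = mex{} = 0
g(1) = mex{} = 0
g(2) = mex{} = 0
g(3) = mex{} = 0
g(4) = mex{} = 0
g(5) = mex{0} = 1
g(6) = mex{0} = 1
g(7) = mex{0} = 1
g(8) = mex{0} = 1
g(9) = mex{0} = 1
So g(9) = 1.
Build the Grundy sequence for pile B with g(k) = mex{g(k−s) : s ∈ {6, 7}, s ≤ k}:
g(0) = mex{} = 0
g(1) = mex{} = 0
g(2) = mex{} = 0
g(3) = mex{} = 0
g(4) = mex{} = 0
g(5) = mex{} = 0
g(6) = mex{0} = 1
g(7) = mex{0} = 1
g(8) = mex{0} = 1
So g(8) = 1.
For pile C, compute g(0), g(1), … with moves {5, 7}:
k:     0  1  2  3  4  5  6  7  8  9 10 11
g(k):  0  0  0  0  0  1  1  1  1  1  2  2
So g(11) = 2.
The value of a disjunctive sum is the nim-sum of the parts.
Combined value = 1 XOR 1 XOR 2 = 2.

2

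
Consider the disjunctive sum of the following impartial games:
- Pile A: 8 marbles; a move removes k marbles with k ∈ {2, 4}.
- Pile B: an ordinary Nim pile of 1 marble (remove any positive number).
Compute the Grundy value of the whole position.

Grundy values for pile A (subtraction set {2, 4}):
k:     0  1  2  3  4  5  6  7  8
g(k):  0  0  1  1  2  2  0  0  1
So g(8) = 1.
Pile B is a plain Nim pile of size 1, so its Grundy value is 1.
The value of a disjunctive sum is the nim-sum of the parts.
Combined value = 1 XOR 1 = 0.

0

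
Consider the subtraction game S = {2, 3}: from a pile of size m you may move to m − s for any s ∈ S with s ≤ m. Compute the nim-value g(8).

Build the Grundy sequence with g(k) = mex{g(k−s) : s ∈ {2, 3}, s ≤ k}:
g(0) = mex{} = 0
g(1) = mex{} = 0
g(2) = mex{0} = 1
g(3) = mex{0} = 1
g(4) = mex{0,1} = 2
g(5) = mex{1} = 0
g(6) = mex{1,2} = 0
g(7) = mex{0,2} = 1
g(8) = mex{0} = 1
So g(8) = 1.

1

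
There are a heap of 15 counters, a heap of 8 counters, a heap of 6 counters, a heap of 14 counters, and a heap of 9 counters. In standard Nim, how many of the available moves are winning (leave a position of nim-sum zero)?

3

Compute the nim-sum pairwise:
15 XOR 8 = 7
7 XOR 6 = 1
1 XOR 14 = 15
15 XOR 9 = 6
The overall nim-sum is X = 6. A heap of size p has a winning move iff p XOR X < p (reduce it to p XOR X).
  15: 15 XOR 6 = 9 < 15 — winning move (to 9).
  8: 8 XOR 6 = 14 ≥ 8 — no move.
  6: 6 XOR 6 = 0 < 6 — winning move (to 0).
  14: 14 XOR 6 = 8 < 14 — winning move (to 8).
  9: 9 XOR 6 = 15 ≥ 9 — no move.
That gives 3 winning moves.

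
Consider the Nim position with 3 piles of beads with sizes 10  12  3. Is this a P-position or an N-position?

N-position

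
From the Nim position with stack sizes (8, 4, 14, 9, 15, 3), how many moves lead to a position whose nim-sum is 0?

3

Bitwise XOR of the heap sizes:
  1000  (8)
  0100  (4)
  1110  (14)
  1001  (9)
  1111  (15)
  0011  (3)
  ----
  0111  (7)
The overall nim-sum is X = 7. A stack of size p has a winning move iff p XOR X < p (reduce it to p XOR X).
  8: 8 XOR 7 = 15 ≥ 8 — no move.
  4: 4 XOR 7 = 3 < 4 — winning move (to 3).
  14: 14 XOR 7 = 9 < 14 — winning move (to 9).
  9: 9 XOR 7 = 14 ≥ 9 — no move.
  15: 15 XOR 7 = 8 < 15 — winning move (to 8).
  3: 3 XOR 7 = 4 ≥ 3 — no move.
That gives 3 winning moves.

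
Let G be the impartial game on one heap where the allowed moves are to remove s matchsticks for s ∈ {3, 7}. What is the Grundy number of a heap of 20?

Grundy values for subtraction set {3, 7}:
k:     0  1  2  3  4  5  6  7  8  9 10 11 12 13 14 15 16 17 18 19 20
g(k):  0  0  0  1  1  1  0  2  2  1  0  0  0  1  1  1  0  2  2  1  0
So g(20) = 0.

0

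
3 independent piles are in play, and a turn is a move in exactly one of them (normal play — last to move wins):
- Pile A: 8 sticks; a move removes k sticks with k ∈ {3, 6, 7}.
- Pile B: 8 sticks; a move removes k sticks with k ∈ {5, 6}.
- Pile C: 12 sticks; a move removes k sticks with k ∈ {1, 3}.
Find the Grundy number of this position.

3

Build the Grundy sequence for pile A with g(k) = mex{g(k−s) : s ∈ {3, 6, 7}, s ≤ k}:
g(0) = mex{} = 0
g(1) = mex{} = 0
g(2) = mex{} = 0
g(3) = mex{0} = 1
g(4) = mex{0} = 1
g(5) = mex{0} = 1
g(6) = mex{0,1} = 2
g(7) = mex{0,1} = 2
g(8) = mex{0,1} = 2
So g(8) = 2.
For pile B, compute g(0), g(1), … with moves {5, 6}:
k:     0  1  2  3  4  5  6  7  8
g(k):  0  0  0  0  0  1  1  1  1
So g(8) = 1.
Grundy values for pile C (subtraction set {1, 3}):
g(0) = mex{} = 0
g(1) = mex{0} = 1
g(2) = mex{1} = 0
g(3) = mex{0} = 1
g(4) = mex{1} = 0
g(5) = mex{0} = 1
g(6) = mex{1} = 0
g(7) = mex{0} = 1
g(8) = mex{1} = 0
g(9) = mex{0} = 1
g(10) = mex{1} = 0
g(11) = mex{0} = 1
g(12) = mex{1} = 0
So g(12) = 0.
The value of a disjunctive sum is the nim-sum of the parts.
Combined value = 2 XOR 1 XOR 0 = 3.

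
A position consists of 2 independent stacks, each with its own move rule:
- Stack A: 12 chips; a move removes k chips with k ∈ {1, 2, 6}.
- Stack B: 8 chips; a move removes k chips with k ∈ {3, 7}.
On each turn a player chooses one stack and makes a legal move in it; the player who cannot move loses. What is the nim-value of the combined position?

0

Build the Grundy sequence for stack A with g(k) = mex{g(k−s) : s ∈ {1, 2, 6}, s ≤ k}:
g(0) = mex{} = 0
g(1) = mex{0} = 1
g(2) = mex{0,1} = 2
g(3) = mex{1,2} = 0
g(4) = mex{0,2} = 1
g(5) = mex{0,1} = 2
g(6) = mex{0,1,2} = 3
g(7) = mex{1,2,3} = 0
g(8) = mex{0,2,3} = 1
g(9) = mex{0,1} = 2
g(10) = mex{1,2} = 0
g(11) = mex{0,2} = 1
g(12) = mex{0,1,3} = 2
So g(12) = 2.
For stack B, compute g(0), g(1), … with moves {3, 7}:
g(0) = mex{} = 0
g(1) = mex{} = 0
g(2) = mex{} = 0
g(3) = mex{0} = 1
g(4) = mex{0} = 1
g(5) = mex{0} = 1
g(6) = mex{1} = 0
g(7) = mex{0,1} = 2
g(8) = mex{0,1} = 2
So g(8) = 2.
By the Sprague-Grundy theorem, the Grundy value of a sum of independent games is the XOR of the component values.
Combined value = 2 XOR 2 = 0.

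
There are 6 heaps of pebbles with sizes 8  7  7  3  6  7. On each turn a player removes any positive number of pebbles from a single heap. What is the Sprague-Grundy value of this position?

10

Nim-sum: 8 ^ 7 ^ 7 ^ 3 ^ 6 ^ 7 = 10.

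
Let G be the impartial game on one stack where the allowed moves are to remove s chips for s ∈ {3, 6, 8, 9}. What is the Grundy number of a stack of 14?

0

Compute g(0), g(1), … for moves {3, 6, 8, 9}:
k:     0  1  2  3  4  5  6  7  8  9 10 11 12 13 14
g(k):  0  0  0  1  1  1  2  2  2  3  3  3  0  0  0
So g(14) = 0.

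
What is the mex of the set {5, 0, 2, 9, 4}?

1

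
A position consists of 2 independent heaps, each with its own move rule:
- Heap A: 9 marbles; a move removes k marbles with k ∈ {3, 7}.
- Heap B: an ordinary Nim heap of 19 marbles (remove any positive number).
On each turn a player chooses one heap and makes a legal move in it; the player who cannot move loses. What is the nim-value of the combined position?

18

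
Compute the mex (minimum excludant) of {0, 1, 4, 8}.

2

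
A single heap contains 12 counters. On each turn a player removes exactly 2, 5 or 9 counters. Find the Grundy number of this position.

2

Compute g(0), g(1), … for moves {2, 5, 9}:
g(0) = mex{} = 0
g(1) = mex{} = 0
g(2) = mex{0} = 1
g(3) = mex{0} = 1
g(4) = mex{1} = 0
g(5) = mex{0,1} = 2
g(6) = mex{0} = 1
g(7) = mex{1,2} = 0
g(8) = mex{1} = 0
g(9) = mex{0} = 1
g(10) = mex{0,2} = 1
g(11) = mex{1} = 0
g(12) = mex{0,1} = 2
So g(12) = 2.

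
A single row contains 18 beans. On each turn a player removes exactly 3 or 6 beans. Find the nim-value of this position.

0

Grundy values for subtraction set {3, 6}:
k:     0  1  2  3  4  5  6  7  8  9 10 11 12 13 14 15 16 17 18
g(k):  0  0  0  1  1  1  2  2  2  0  0  0  1  1  1  2  2  2  0
So g(18) = 0.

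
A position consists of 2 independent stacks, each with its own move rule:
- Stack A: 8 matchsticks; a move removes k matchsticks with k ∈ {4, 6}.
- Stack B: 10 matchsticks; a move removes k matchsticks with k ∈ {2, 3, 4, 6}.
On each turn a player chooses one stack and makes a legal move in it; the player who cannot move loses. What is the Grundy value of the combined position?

3

Build the Grundy sequence for stack A with g(k) = mex{g(k−s) : s ∈ {4, 6}, s ≤ k}:
g(0) = mex{} = 0
g(1) = mex{} = 0
g(2) = mex{} = 0
g(3) = mex{} = 0
g(4) = mex{0} = 1
g(5) = mex{0} = 1
g(6) = mex{0} = 1
g(7) = mex{0} = 1
g(8) = mex{0,1} = 2
So g(8) = 2.
For stack B, compute g(0), g(1), … with moves {2, 3, 4, 6}:
k:     0  1  2  3  4  5  6  7  8  9 10
g(k):  0  0  1  1  2  2  3  3  0  0  1
So g(10) = 1.
The value of a disjunctive sum is the nim-sum of the parts.
Combined value = 2 ⊕ 1 = 3.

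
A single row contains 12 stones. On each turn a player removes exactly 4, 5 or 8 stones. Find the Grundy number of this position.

Build the Grundy sequence with g(k) = mex{g(k−s) : s ∈ {4, 5, 8}, s ≤ k}:
k:     0  1  2  3  4  5  6  7  8  9 10 11 12
g(k):  0  0  0  0  1  1  1  1  2  2  2  2  0
So g(12) = 0.

0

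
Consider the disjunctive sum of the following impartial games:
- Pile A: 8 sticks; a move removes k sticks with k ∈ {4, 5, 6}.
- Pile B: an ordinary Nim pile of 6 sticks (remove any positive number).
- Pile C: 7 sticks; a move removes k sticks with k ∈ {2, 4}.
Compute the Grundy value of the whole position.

4

Build the Grundy sequence for pile A with g(k) = mex{g(k−s) : s ∈ {4, 5, 6}, s ≤ k}:
g(0) = mex{} = 0
g(1) = mex{} = 0
g(2) = mex{} = 0
g(3) = mex{} = 0
g(4) = mex{0} = 1
g(5) = mex{0} = 1
g(6) = mex{0} = 1
g(7) = mex{0} = 1
g(8) = mex{0,1} = 2
So g(8) = 2.
Pile B is a plain Nim pile of size 6, so its Grundy value is 6.
For pile C, compute g(0), g(1), … with moves {2, 4}:
g(0) = mex{} = 0
g(1) = mex{} = 0
g(2) = mex{0} = 1
g(3) = mex{0} = 1
g(4) = mex{0,1} = 2
g(5) = mex{0,1} = 2
g(6) = mex{1,2} = 0
g(7) = mex{1,2} = 0
So g(7) = 0.
The value of a disjunctive sum is the nim-sum of the parts.
Combined value = 2 XOR 6 XOR 0 = 4.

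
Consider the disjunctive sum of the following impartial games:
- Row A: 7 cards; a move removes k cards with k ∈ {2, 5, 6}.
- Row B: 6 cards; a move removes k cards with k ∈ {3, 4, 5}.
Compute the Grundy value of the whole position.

1

For row A, compute g(0), g(1), … with moves {2, 5, 6}:
g(0) = mex{} = 0
g(1) = mex{} = 0
g(2) = mex{0} = 1
g(3) = mex{0} = 1
g(4) = mex{1} = 0
g(5) = mex{0,1} = 2
g(6) = mex{0} = 1
g(7) = mex{0,1,2} = 3
So g(7) = 3.
For row B, compute g(0), g(1), … with moves {3, 4, 5}:
k:     0  1  2  3  4  5  6
g(k):  0  0  0  1  1  1  2
So g(6) = 2.
The value of a disjunctive sum is the nim-sum of the parts.
Combined value = 3 ⊕ 2 = 1.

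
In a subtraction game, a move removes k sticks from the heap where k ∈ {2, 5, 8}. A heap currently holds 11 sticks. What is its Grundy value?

Build the Grundy sequence with g(k) = mex{g(k−s) : s ∈ {2, 5, 8}, s ≤ k}:
k:     0  1  2  3  4  5  6  7  8  9 10 11
g(k):  0  0  1  1  0  2  1  0  2  1  0  0
So g(11) = 0.

0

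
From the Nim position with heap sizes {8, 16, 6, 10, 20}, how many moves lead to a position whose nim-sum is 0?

0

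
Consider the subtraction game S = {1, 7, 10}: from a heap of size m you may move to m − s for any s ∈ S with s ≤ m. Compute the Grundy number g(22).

1

Grundy values for subtraction set {1, 7, 10}:
k:     0  1  2  3  4  5  6  7  8  9 10 11 12 13 14 15 16 17 18 19 20 21 22
g(k):  0  1  0  1  0  1  0  1  0  1  2  3  2  3  2  3  2  0  1  0  1  0  1
So g(22) = 1.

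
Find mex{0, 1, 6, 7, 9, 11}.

The values 0, 1 are all present; 2 is the first non-negative integer missing from the set.

2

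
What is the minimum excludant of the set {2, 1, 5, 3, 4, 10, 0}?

6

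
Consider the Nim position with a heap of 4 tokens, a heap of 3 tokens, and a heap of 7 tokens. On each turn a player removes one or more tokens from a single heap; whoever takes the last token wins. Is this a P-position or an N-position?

P-position

Nim-sum: 4 ^ 3 ^ 7 = 0.
The nim-sum is 0, so this is a P-position: the player to move is in a losing position under optimal play.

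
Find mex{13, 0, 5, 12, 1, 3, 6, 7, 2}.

4

The values 0, 1, 2, 3 are all present; 4 is the first non-negative integer missing from the set.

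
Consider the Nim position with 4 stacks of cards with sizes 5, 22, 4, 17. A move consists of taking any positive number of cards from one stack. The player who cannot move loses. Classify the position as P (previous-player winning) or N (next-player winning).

N-position

Bitwise XOR of the heap sizes:
  00101  (5)
  10110  (22)
  00100  (4)
  10001  (17)
  -----
  00110  (6)
The nim-sum is 6 ≠ 0, so this is an N-position: the player to move can win.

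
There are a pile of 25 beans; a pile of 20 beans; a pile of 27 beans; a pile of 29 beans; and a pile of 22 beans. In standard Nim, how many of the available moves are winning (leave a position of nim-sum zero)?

5

Compute the nim-sum pairwise:
25 ⊕ 20 = 13
13 ⊕ 27 = 22
22 ⊕ 29 = 11
11 ⊕ 22 = 29
The overall nim-sum is X = 29. A pile of size p has a winning move iff p XOR X < p (reduce it to p XOR X).
  25: 25 XOR 29 = 4 < 25 — winning move (to 4).
  20: 20 XOR 29 = 9 < 20 — winning move (to 9).
  27: 27 XOR 29 = 6 < 27 — winning move (to 6).
  29: 29 XOR 29 = 0 < 29 — winning move (to 0).
  22: 22 XOR 29 = 11 < 22 — winning move (to 11).
That gives 5 winning moves.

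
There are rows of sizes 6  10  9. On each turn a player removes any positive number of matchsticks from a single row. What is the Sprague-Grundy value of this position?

5

Compute the nim-sum pairwise:
6 ^ 10 = 12
12 ^ 9 = 5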